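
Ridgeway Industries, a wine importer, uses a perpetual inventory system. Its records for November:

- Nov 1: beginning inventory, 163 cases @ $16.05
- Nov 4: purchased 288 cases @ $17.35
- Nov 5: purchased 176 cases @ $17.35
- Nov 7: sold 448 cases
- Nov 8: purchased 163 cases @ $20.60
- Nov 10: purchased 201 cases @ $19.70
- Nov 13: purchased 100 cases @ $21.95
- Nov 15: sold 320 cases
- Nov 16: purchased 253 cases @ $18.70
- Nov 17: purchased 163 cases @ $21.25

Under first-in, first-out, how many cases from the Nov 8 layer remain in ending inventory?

22

Nov 7, 448 sold [FIFO — oldest first]: 163 @ $16.05 + 285 @ $17.35 = $7,560.90
Nov 15, 320 sold [FIFO — oldest first]: 3 @ $17.35 + 176 @ $17.35 + 141 @ $20.60 = $6,010.25
Total COGS = $7,560.90 + $6,010.25 = $13,571.15
Ending inventory: 22 @ $20.60 + 201 @ $19.70 + 100 @ $21.95 + 253 @ $18.70 + 163 @ $21.25 = $14,802.75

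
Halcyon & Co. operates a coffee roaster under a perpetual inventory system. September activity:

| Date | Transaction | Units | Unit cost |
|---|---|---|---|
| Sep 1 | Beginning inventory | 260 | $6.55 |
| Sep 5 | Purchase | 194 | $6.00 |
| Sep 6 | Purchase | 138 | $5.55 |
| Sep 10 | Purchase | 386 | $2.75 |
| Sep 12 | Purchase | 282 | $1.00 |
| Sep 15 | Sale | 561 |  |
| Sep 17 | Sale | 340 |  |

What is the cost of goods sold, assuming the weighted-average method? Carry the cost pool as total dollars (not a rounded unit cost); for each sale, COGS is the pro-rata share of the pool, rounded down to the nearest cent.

COGS = $3,558.51

After Sep 1: 260 on hand, pool $1,703.00 (≈ $6.5500 each)
After Sep 5: 454 on hand, pool $2,867.00 (≈ $6.3150 each)
After Sep 6: 592 on hand, pool $3,632.90 (≈ $6.1367 each)
After Sep 10: 978 on hand, pool $4,694.40 (≈ $4.8000 each)
After Sep 12: 1260 on hand, pool $4,976.40 (≈ $3.9495 each)
Sep 15, sell 561: 561/1260 × $4,976.40 → $2,215.68
Sep 17, sell 340: 340/699 × $2,760.72 → $1,342.83
Total COGS = $2,215.68 + $1,342.83 = $3,558.51
Ending inventory (cost pool remaining) = $1,417.89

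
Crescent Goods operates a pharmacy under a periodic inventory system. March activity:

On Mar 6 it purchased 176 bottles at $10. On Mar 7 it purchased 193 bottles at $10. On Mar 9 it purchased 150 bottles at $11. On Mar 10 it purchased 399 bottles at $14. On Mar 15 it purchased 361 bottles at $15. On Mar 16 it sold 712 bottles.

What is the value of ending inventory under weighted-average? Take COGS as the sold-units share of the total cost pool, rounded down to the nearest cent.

Mar 16, sell 712: 712/1279 × $16,341.00 → $9,096.78
Ending inventory (cost pool remaining) = $7,244.22
Check: goods available $16,341.00 = COGS $9,096.78 + ending $7,244.22

Ending inventory = $7,244.22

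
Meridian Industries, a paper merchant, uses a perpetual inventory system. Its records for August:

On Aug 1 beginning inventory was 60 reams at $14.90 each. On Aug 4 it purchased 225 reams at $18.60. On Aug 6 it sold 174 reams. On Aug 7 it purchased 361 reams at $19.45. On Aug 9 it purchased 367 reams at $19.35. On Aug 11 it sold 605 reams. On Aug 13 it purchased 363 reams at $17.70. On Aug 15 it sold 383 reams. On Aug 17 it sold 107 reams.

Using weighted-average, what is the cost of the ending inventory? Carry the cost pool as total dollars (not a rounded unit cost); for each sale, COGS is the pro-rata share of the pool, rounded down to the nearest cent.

Ending inventory = $1,956.43

After Aug 1: 60 on hand, pool $894.00 (≈ $14.9000 each)
After Aug 4: 285 on hand, pool $5,079.00 (≈ $17.8211 each)
Aug 6, sell 174: 174/285 × $5,079.00 → $3,100.86
After Aug 7: 472 on hand, pool $8,999.59 (≈ $19.0669 each)
After Aug 9: 839 on hand, pool $16,101.04 (≈ $19.1908 each)
Aug 11, sell 605: 605/839 × $16,101.04 → $11,610.40
After Aug 13: 597 on hand, pool $10,915.74 (≈ $18.2843 each)
Aug 15, sell 383: 383/597 × $10,915.74 → $7,002.89
Aug 17, sell 107: 107/214 × $3,912.85 → $1,956.42
Total COGS = $3,100.86 + $11,610.40 + $7,002.89 + $1,956.42 = $23,670.57
Ending inventory (cost pool remaining) = $1,956.43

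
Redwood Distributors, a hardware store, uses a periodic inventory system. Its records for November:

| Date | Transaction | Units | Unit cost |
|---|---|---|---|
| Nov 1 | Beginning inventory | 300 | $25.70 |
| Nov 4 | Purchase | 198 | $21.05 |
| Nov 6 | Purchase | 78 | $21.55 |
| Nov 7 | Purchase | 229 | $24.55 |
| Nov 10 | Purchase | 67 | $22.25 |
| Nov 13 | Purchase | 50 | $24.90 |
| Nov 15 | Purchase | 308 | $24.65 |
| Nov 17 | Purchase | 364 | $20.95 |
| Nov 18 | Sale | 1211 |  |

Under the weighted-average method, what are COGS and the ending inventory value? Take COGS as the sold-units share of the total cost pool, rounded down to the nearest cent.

COGS = $28,211.96; ending inventory = $8,922.54

Nov 18, sell 1211: 1211/1594 × $37,134.50 → $28,211.96
Ending inventory (cost pool remaining) = $8,922.54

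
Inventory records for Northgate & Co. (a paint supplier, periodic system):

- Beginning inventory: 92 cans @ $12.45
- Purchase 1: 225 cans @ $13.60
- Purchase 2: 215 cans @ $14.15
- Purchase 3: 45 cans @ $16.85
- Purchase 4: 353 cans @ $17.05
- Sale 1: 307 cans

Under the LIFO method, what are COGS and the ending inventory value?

COGS = $5,234.35; ending inventory = $8,790.20

Sale 1 (307) [LIFO — newest first]: 307 @ $17.05 = $5,234.35
Ending inventory: 92 @ $12.45 + 225 @ $13.60 + 215 @ $14.15 + 45 @ $16.85 + 46 @ $17.05 = $8,790.20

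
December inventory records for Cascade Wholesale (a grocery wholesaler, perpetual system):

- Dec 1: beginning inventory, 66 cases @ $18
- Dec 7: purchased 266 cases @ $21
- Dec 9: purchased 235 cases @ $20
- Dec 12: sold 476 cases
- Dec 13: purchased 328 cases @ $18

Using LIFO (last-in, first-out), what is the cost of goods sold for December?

COGS = $9,761

Dec 12, 476 sold [LIFO — newest first]: 235 @ $20 + 241 @ $21 = $9,761
Ending inventory: 66 @ $18 + 25 @ $21 + 328 @ $18 = $7,617
Check: goods available $17,378 = COGS $9,761 + ending $7,617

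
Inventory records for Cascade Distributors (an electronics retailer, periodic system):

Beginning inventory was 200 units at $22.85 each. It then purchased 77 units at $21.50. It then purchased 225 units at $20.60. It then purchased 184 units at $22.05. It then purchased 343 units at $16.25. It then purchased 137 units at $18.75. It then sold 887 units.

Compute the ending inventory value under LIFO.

Sale 1 (887) [LIFO — newest first]: 137 @ $18.75 + 343 @ $16.25 + 184 @ $22.05 + 223 @ $20.60 = $16,793.50
Ending inventory: 200 @ $22.85 + 77 @ $21.50 + 2 @ $20.60 = $6,266.70

Ending inventory = $6,266.70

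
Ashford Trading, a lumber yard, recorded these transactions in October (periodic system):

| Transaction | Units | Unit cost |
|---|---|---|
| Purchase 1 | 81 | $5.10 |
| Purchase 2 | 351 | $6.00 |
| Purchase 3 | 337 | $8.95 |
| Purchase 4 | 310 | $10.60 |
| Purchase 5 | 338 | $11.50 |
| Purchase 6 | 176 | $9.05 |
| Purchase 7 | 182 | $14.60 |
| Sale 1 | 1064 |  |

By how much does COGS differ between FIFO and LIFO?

$3,279.85

FIFO COGS: 81 @ $5.10 + 351 @ $6.00 + 337 @ $8.95 + 295 @ $10.60 = $8,662.25
LIFO COGS: 182 @ $14.60 + 176 @ $9.05 + 338 @ $11.50 + 310 @ $10.60 + 58 @ $8.95 = $11,942.10
Difference = |$8,662.25 − $11,942.10| = $3,279.85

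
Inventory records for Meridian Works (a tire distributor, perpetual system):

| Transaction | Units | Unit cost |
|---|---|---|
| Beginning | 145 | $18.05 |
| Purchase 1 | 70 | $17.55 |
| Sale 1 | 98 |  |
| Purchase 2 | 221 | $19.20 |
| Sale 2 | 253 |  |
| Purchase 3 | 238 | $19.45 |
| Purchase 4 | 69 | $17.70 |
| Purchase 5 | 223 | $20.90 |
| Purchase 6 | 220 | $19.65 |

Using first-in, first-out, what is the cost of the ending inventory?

Ending inventory = $16,466.10

Sale 1 (98) [FIFO — oldest first]: 98 @ $18.05 = $1,768.90
Sale 2 (253) [FIFO — oldest first]: 47 @ $18.05 + 70 @ $17.55 + 136 @ $19.20 = $4,688.05
Total COGS = $1,768.90 + $4,688.05 = $6,456.95
Ending inventory: 85 @ $19.20 + 238 @ $19.45 + 69 @ $17.70 + 223 @ $20.90 + 220 @ $19.65 = $16,466.10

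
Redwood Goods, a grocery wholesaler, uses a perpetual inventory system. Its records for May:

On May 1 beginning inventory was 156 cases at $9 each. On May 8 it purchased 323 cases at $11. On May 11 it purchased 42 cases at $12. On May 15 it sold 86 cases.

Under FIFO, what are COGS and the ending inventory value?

COGS = $774; ending inventory = $4,687

May 15, 86 sold [FIFO — oldest first]: 86 @ $9 = $774
Ending inventory: 70 @ $9 + 323 @ $11 + 42 @ $12 = $4,687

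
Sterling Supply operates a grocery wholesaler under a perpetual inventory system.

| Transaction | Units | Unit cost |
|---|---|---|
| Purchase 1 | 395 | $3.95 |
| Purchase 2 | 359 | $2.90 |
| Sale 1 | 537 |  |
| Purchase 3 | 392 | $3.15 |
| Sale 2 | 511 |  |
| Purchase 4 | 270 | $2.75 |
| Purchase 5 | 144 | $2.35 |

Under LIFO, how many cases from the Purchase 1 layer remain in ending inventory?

Sale 1 (537) [LIFO — newest first]: 359 @ $2.90 + 178 @ $3.95 = $1,744.20
Sale 2 (511) [LIFO — newest first]: 392 @ $3.15 + 119 @ $3.95 = $1,704.85
Total COGS = $1,744.20 + $1,704.85 = $3,449.05
Ending inventory: 98 @ $3.95 + 270 @ $2.75 + 144 @ $2.35 = $1,468.00

98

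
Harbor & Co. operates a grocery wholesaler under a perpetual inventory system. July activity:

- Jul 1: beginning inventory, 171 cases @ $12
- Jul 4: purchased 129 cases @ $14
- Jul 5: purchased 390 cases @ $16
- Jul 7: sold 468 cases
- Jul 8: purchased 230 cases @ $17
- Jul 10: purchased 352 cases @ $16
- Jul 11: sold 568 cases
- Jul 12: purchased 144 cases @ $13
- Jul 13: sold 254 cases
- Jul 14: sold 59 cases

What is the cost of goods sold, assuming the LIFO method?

Jul 7, 468 sold [LIFO — newest first]: 390 @ $16 + 78 @ $14 = $7,332
Jul 11, 568 sold [LIFO — newest first]: 352 @ $16 + 216 @ $17 = $9,304
Jul 13, 254 sold [LIFO — newest first]: 144 @ $13 + 14 @ $17 + 51 @ $14 + 45 @ $12 = $3,364
Jul 14, 59 sold [LIFO — newest first]: 59 @ $12 = $708
Total COGS = $7,332 + $9,304 + $3,364 + $708 = $20,708
Ending inventory: 67 @ $12 = $804

COGS = $20,708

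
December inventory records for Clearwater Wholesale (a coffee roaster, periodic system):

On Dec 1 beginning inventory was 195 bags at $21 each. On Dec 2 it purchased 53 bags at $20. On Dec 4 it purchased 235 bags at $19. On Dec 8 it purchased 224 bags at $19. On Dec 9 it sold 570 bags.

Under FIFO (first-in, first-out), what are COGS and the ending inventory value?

COGS = $11,273; ending inventory = $2,603

Dec 9, 570 sold [FIFO — oldest first]: 195 @ $21 + 53 @ $20 + 235 @ $19 + 87 @ $19 = $11,273
Ending inventory: 137 @ $19 = $2,603
Check: goods available $13,876 = COGS $11,273 + ending $2,603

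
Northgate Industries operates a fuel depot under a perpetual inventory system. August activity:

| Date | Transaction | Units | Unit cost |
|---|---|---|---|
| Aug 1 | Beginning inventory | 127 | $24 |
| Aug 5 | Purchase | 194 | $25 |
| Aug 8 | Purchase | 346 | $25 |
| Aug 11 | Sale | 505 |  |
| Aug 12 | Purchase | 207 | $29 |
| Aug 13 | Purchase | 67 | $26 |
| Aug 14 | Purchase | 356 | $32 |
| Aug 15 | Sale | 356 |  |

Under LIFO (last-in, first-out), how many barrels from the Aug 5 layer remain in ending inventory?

Aug 11, 505 sold [LIFO — newest first]: 346 @ $25 + 159 @ $25 = $12,625
Aug 15, 356 sold [LIFO — newest first]: 356 @ $32 = $11,392
Total COGS = $12,625 + $11,392 = $24,017
Ending inventory: 127 @ $24 + 35 @ $25 + 207 @ $29 + 67 @ $26 = $11,668
Check: goods available $35,685 = COGS $24,017 + ending $11,668

35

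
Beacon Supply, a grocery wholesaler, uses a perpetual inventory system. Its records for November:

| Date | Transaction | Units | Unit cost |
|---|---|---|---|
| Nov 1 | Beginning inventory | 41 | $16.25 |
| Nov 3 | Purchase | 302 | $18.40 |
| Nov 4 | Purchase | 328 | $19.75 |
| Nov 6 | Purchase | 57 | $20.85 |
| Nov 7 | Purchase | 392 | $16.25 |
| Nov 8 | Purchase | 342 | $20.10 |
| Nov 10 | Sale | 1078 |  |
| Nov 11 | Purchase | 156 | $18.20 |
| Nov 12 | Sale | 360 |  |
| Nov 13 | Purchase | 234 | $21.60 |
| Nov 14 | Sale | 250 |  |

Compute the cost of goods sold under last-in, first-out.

COGS = $32,097.85

Nov 10, 1078 sold [LIFO — newest first]: 342 @ $20.10 + 392 @ $16.25 + 57 @ $20.85 + 287 @ $19.75 = $20,100.90
Nov 12, 360 sold [LIFO — newest first]: 156 @ $18.20 + 41 @ $19.75 + 163 @ $18.40 = $6,648.15
Nov 14, 250 sold [LIFO — newest first]: 234 @ $21.60 + 16 @ $18.40 = $5,348.80
Total COGS = $20,100.90 + $6,648.15 + $5,348.80 = $32,097.85
Ending inventory: 41 @ $16.25 + 123 @ $18.40 = $2,929.45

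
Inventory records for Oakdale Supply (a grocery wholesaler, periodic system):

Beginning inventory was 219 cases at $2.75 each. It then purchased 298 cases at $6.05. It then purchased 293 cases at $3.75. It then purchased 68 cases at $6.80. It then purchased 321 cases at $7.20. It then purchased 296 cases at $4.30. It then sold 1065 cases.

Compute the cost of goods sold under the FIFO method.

COGS = $5,312.70

Sale 1 (1065) [FIFO — oldest first]: 219 @ $2.75 + 298 @ $6.05 + 293 @ $3.75 + 68 @ $6.80 + 187 @ $7.20 = $5,312.70
Ending inventory: 134 @ $7.20 + 296 @ $4.30 = $2,237.60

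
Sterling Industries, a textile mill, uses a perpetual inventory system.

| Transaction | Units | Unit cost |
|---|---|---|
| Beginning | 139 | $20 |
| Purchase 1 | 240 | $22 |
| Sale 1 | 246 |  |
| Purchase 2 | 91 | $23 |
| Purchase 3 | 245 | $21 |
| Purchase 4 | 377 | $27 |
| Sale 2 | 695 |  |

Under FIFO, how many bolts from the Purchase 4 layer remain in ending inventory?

Sale 1 (246) [FIFO — oldest first]: 139 @ $20 + 107 @ $22 = $5,134
Sale 2 (695) [FIFO — oldest first]: 133 @ $22 + 91 @ $23 + 245 @ $21 + 226 @ $27 = $16,266
Total COGS = $5,134 + $16,266 = $21,400
Ending inventory: 151 @ $27 = $4,077

151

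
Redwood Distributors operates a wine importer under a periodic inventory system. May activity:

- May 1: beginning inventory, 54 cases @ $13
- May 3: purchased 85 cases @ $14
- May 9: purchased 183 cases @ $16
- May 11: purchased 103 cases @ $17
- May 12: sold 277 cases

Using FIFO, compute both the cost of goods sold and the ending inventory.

May 12, 277 sold [FIFO — oldest first]: 54 @ $13 + 85 @ $14 + 138 @ $16 = $4,100
Ending inventory: 45 @ $16 + 103 @ $17 = $2,471
Check: goods available $6,571 = COGS $4,100 + ending $2,471

COGS = $4,100; ending inventory = $2,471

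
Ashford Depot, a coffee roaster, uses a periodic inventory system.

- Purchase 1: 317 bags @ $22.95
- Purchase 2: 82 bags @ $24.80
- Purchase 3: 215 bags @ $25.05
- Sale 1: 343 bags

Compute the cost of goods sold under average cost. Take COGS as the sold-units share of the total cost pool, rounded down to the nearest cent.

Sale 1, sell 343: 343/614 × $14,694.50 → $8,208.81
Ending inventory (cost pool remaining) = $6,485.69

COGS = $8,208.81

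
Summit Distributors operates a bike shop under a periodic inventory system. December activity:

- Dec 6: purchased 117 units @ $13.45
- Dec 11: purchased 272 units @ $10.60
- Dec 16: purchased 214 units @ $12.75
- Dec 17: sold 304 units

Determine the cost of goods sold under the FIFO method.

COGS = $3,555.85

Dec 17, 304 sold [FIFO — oldest first]: 117 @ $13.45 + 187 @ $10.60 = $3,555.85
Ending inventory: 85 @ $10.60 + 214 @ $12.75 = $3,629.50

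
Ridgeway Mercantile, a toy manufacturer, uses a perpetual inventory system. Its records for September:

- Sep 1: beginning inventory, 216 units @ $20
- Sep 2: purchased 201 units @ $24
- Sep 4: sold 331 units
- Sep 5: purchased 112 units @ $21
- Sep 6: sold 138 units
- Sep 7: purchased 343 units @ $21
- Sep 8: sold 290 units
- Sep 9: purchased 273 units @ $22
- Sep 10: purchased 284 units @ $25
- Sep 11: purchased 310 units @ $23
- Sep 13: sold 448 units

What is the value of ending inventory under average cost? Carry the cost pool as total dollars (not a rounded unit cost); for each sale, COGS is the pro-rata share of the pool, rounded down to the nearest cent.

Ending inventory = $12,277.15

After Sep 1: 216 on hand, pool $4,320.00 (≈ $20.0000 each)
After Sep 2: 417 on hand, pool $9,144.00 (≈ $21.9281 each)
Sep 4, sell 331: 331/417 × $9,144.00 → $7,258.18
After Sep 5: 198 on hand, pool $4,237.82 (≈ $21.4031 each)
Sep 6, sell 138: 138/198 × $4,237.82 → $2,953.63
After Sep 7: 403 on hand, pool $8,487.19 (≈ $21.0600 each)
Sep 8, sell 290: 290/403 × $8,487.19 → $6,107.40
After Sep 9: 386 on hand, pool $8,385.79 (≈ $21.7248 each)
After Sep 10: 670 on hand, pool $15,485.79 (≈ $23.1131 each)
After Sep 11: 980 on hand, pool $22,615.79 (≈ $23.0773 each)
Sep 13, sell 448: 448/980 × $22,615.79 → $10,338.64
Total COGS = $7,258.18 + $2,953.63 + $6,107.40 + $10,338.64 = $26,657.85
Ending inventory (cost pool remaining) = $12,277.15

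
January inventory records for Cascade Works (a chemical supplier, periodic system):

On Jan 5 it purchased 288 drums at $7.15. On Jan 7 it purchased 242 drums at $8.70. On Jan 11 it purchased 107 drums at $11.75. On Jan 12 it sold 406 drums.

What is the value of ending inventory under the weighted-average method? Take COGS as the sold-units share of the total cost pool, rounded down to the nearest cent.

Jan 12, sell 406: 406/637 × $5,421.85 → $3,455.68
Ending inventory (cost pool remaining) = $1,966.17

Ending inventory = $1,966.17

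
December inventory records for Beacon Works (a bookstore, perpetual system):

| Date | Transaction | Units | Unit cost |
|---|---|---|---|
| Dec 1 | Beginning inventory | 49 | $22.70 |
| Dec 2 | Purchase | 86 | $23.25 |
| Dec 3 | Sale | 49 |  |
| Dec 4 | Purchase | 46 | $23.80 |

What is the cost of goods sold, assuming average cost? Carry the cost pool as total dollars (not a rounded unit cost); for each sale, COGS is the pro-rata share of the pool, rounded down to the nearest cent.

After Dec 1: 49 on hand, pool $1,112.30 (≈ $22.7000 each)
After Dec 2: 135 on hand, pool $3,111.80 (≈ $23.0504 each)
Dec 3, sell 49: 49/135 × $3,111.80 → $1,129.46
After Dec 4: 132 on hand, pool $3,077.14 (≈ $23.3117 each)
Ending inventory (cost pool remaining) = $3,077.14

COGS = $1,129.46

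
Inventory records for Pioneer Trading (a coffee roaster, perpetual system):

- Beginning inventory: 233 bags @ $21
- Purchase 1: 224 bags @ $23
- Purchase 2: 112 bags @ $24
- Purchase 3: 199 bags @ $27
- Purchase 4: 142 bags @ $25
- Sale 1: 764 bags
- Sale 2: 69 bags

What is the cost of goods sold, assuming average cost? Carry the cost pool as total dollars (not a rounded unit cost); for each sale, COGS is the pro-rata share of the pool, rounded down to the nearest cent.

COGS = $19,823.56

After Beginning: 233 on hand, pool $4,893.00 (≈ $21.0000 each)
After Purchase 1: 457 on hand, pool $10,045.00 (≈ $21.9803 each)
After Purchase 2: 569 on hand, pool $12,733.00 (≈ $22.3779 each)
After Purchase 3: 768 on hand, pool $18,106.00 (≈ $23.5755 each)
After Purchase 4: 910 on hand, pool $21,656.00 (≈ $23.7978 each)
Sale 1, sell 764: 764/910 × $21,656.00 → $18,181.52
Sale 2, sell 69: 69/146 × $3,474.48 → $1,642.04
Total COGS = $18,181.52 + $1,642.04 = $19,823.56
Ending inventory (cost pool remaining) = $1,832.44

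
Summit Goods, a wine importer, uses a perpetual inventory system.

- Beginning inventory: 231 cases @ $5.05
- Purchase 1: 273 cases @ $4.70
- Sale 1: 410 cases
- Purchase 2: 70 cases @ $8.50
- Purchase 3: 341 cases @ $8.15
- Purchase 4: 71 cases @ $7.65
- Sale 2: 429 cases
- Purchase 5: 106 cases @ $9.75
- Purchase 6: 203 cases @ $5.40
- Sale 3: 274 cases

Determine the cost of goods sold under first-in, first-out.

COGS = $7,513.85

Sale 1 (410) [FIFO — oldest first]: 231 @ $5.05 + 179 @ $4.70 = $2,007.85
Sale 2 (429) [FIFO — oldest first]: 94 @ $4.70 + 70 @ $8.50 + 265 @ $8.15 = $3,196.55
Sale 3 (274) [FIFO — oldest first]: 76 @ $8.15 + 71 @ $7.65 + 106 @ $9.75 + 21 @ $5.40 = $2,309.45
Total COGS = $2,007.85 + $3,196.55 + $2,309.45 = $7,513.85
Ending inventory: 182 @ $5.40 = $982.80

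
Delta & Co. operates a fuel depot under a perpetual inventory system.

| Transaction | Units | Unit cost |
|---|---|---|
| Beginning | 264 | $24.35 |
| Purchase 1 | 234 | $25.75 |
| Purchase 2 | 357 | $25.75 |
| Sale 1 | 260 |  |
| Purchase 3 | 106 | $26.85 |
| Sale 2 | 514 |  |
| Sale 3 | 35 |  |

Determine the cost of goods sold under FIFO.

Sale 1 (260) [FIFO — oldest first]: 260 @ $24.35 = $6,331.00
Sale 2 (514) [FIFO — oldest first]: 4 @ $24.35 + 234 @ $25.75 + 276 @ $25.75 = $13,229.90
Sale 3 (35) [FIFO — oldest first]: 35 @ $25.75 = $901.25
Total COGS = $6,331.00 + $13,229.90 + $901.25 = $20,462.15
Ending inventory: 46 @ $25.75 + 106 @ $26.85 = $4,030.60
Check: goods available $24,492.75 = COGS $20,462.15 + ending $4,030.60

COGS = $20,462.15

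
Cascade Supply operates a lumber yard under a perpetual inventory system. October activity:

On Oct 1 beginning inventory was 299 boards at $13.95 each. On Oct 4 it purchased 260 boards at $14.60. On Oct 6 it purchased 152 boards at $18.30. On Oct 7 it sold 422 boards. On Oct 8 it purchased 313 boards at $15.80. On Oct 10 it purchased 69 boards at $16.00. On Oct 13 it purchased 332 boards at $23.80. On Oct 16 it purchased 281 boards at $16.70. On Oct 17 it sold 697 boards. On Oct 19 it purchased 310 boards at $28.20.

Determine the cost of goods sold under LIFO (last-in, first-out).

Oct 7, 422 sold [LIFO — newest first]: 152 @ $18.30 + 260 @ $14.60 + 10 @ $13.95 = $6,717.10
Oct 17, 697 sold [LIFO — newest first]: 281 @ $16.70 + 332 @ $23.80 + 69 @ $16.00 + 15 @ $15.80 = $13,935.30
Total COGS = $6,717.10 + $13,935.30 = $20,652.40
Ending inventory: 289 @ $13.95 + 298 @ $15.80 + 310 @ $28.20 = $17,481.95
Check: goods available $38,134.35 = COGS $20,652.40 + ending $17,481.95

COGS = $20,652.40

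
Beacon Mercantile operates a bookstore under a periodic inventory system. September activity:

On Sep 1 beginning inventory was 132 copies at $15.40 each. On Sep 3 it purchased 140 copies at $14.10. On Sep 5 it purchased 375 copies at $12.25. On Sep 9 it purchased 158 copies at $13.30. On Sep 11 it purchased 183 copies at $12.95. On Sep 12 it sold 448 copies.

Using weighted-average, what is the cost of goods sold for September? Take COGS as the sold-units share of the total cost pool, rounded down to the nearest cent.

Sep 12, sell 448: 448/988 × $13,071.80 → $5,927.29
Ending inventory (cost pool remaining) = $7,144.51

COGS = $5,927.29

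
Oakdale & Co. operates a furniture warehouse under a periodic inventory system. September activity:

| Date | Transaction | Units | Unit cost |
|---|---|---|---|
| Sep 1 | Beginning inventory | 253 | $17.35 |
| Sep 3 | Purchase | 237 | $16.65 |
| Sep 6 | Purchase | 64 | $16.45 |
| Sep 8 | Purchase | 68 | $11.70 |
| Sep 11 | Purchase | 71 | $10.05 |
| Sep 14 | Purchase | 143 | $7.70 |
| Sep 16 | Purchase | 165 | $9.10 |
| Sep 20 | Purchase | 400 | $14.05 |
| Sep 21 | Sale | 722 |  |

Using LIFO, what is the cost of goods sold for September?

COGS = $8,363.30

Sep 21, 722 sold [LIFO — newest first]: 400 @ $14.05 + 165 @ $9.10 + 143 @ $7.70 + 14 @ $10.05 = $8,363.30
Ending inventory: 253 @ $17.35 + 237 @ $16.65 + 64 @ $16.45 + 68 @ $11.70 + 57 @ $10.05 = $10,756.85
Check: goods available $19,120.15 = COGS $8,363.30 + ending $10,756.85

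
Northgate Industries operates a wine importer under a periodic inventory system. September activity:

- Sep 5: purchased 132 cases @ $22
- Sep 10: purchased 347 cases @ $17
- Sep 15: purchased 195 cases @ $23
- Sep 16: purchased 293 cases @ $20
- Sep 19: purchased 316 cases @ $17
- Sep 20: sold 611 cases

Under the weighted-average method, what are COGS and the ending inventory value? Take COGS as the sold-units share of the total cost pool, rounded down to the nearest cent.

COGS = $11,677.10; ending inventory = $12,842.90

Sep 20, sell 611: 611/1283 × $24,520.00 → $11,677.10
Ending inventory (cost pool remaining) = $12,842.90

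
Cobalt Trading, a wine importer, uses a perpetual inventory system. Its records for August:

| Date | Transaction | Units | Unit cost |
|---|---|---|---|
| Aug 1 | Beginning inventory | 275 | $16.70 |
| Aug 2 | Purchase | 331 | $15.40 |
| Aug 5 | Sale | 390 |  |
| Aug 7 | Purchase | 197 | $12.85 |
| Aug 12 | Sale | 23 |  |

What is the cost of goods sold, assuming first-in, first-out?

COGS = $6,717.70

Aug 5, 390 sold [FIFO — oldest first]: 275 @ $16.70 + 115 @ $15.40 = $6,363.50
Aug 12, 23 sold [FIFO — oldest first]: 23 @ $15.40 = $354.20
Total COGS = $6,363.50 + $354.20 = $6,717.70
Ending inventory: 193 @ $15.40 + 197 @ $12.85 = $5,503.65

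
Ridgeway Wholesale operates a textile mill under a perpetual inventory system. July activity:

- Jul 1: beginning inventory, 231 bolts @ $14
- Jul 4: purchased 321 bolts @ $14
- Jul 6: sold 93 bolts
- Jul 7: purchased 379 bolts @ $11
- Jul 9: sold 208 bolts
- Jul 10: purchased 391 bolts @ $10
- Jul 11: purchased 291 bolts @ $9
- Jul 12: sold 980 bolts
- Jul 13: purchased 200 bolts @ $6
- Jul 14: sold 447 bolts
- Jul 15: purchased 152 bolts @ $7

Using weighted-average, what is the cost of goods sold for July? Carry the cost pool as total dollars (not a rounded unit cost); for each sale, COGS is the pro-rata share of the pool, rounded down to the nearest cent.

After Jul 1: 231 on hand, pool $3,234.00 (≈ $14.0000 each)
After Jul 4: 552 on hand, pool $7,728.00 (≈ $14.0000 each)
Jul 6, sell 93: 93/552 × $7,728.00 → $1,302.00
After Jul 7: 838 on hand, pool $10,595.00 (≈ $12.6432 each)
Jul 9, sell 208: 208/838 × $10,595.00 → $2,629.78
After Jul 10: 1021 on hand, pool $11,875.22 (≈ $11.6310 each)
After Jul 11: 1312 on hand, pool $14,494.22 (≈ $11.0474 each)
Jul 12, sell 980: 980/1312 × $14,494.22 → $10,826.47
After Jul 13: 532 on hand, pool $4,867.75 (≈ $9.1499 each)
Jul 14, sell 447: 447/532 × $4,867.75 → $4,090.00
After Jul 15: 237 on hand, pool $1,841.75 (≈ $7.7711 each)
Total COGS = $1,302.00 + $2,629.78 + $10,826.47 + $4,090.00 = $18,848.25
Ending inventory (cost pool remaining) = $1,841.75

COGS = $18,848.25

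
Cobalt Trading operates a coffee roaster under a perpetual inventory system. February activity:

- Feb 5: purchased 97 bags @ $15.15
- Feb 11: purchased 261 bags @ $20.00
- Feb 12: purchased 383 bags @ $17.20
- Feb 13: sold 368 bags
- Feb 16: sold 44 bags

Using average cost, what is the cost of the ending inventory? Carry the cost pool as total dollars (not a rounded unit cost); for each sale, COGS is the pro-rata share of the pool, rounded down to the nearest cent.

Ending inventory = $5,894.99

After Feb 5: 97 on hand, pool $1,469.55 (≈ $15.1500 each)
After Feb 11: 358 on hand, pool $6,689.55 (≈ $18.6859 each)
After Feb 12: 741 on hand, pool $13,277.15 (≈ $17.9179 each)
Feb 13, sell 368: 368/741 × $13,277.15 → $6,593.78
Feb 16, sell 44: 44/373 × $6,683.37 → $788.38
Total COGS = $6,593.78 + $788.38 = $7,382.16
Ending inventory (cost pool remaining) = $5,894.99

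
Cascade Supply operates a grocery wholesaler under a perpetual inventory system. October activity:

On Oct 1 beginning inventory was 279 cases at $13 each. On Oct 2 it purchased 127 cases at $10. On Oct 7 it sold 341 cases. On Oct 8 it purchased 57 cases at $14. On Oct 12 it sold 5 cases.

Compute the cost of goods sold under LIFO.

Oct 7, 341 sold [LIFO — newest first]: 127 @ $10 + 214 @ $13 = $4,052
Oct 12, 5 sold [LIFO — newest first]: 5 @ $14 = $70
Total COGS = $4,052 + $70 = $4,122
Ending inventory: 65 @ $13 + 52 @ $14 = $1,573
Check: goods available $5,695 = COGS $4,122 + ending $1,573

COGS = $4,122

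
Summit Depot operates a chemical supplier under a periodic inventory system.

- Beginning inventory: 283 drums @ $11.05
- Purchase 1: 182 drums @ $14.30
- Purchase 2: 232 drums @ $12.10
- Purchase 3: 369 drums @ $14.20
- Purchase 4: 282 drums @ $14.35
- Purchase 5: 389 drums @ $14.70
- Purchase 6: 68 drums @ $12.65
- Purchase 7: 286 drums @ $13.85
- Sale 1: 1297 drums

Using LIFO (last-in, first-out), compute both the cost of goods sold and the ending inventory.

Sale 1 (1297) [LIFO — newest first]: 286 @ $13.85 + 68 @ $12.65 + 389 @ $14.70 + 282 @ $14.35 + 272 @ $14.20 = $18,448.70
Ending inventory: 283 @ $11.05 + 182 @ $14.30 + 232 @ $12.10 + 97 @ $14.20 = $9,914.35
Check: goods available $28,363.05 = COGS $18,448.70 + ending $9,914.35

COGS = $18,448.70; ending inventory = $9,914.35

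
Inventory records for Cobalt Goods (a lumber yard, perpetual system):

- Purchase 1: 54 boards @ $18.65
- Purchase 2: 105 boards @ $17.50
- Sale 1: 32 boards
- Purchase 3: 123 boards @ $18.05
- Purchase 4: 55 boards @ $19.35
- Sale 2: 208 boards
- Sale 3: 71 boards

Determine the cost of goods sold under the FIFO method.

COGS = $5,625.90

Sale 1 (32) [FIFO — oldest first]: 32 @ $18.65 = $596.80
Sale 2 (208) [FIFO — oldest first]: 22 @ $18.65 + 105 @ $17.50 + 81 @ $18.05 = $3,709.85
Sale 3 (71) [FIFO — oldest first]: 42 @ $18.05 + 29 @ $19.35 = $1,319.25
Total COGS = $596.80 + $3,709.85 + $1,319.25 = $5,625.90
Ending inventory: 26 @ $19.35 = $503.10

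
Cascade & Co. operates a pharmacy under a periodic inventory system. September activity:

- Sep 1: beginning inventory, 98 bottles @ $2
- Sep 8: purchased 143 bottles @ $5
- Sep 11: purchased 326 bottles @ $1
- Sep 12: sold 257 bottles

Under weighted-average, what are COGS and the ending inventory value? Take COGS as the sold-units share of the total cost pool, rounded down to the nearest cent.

COGS = $560.68; ending inventory = $676.32

Sep 12, sell 257: 257/567 × $1,237.00 → $560.68
Ending inventory (cost pool remaining) = $676.32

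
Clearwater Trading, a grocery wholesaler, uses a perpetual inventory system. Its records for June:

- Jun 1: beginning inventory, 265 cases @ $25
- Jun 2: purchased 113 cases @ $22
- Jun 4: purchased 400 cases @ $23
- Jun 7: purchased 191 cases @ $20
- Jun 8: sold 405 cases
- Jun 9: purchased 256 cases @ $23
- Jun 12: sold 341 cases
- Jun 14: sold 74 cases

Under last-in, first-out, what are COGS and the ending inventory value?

Jun 8, 405 sold [LIFO — newest first]: 191 @ $20 + 214 @ $23 = $8,742
Jun 12, 341 sold [LIFO — newest first]: 256 @ $23 + 85 @ $23 = $7,843
Jun 14, 74 sold [LIFO — newest first]: 74 @ $23 = $1,702
Total COGS = $8,742 + $7,843 + $1,702 = $18,287
Ending inventory: 265 @ $25 + 113 @ $22 + 27 @ $23 = $9,732

COGS = $18,287; ending inventory = $9,732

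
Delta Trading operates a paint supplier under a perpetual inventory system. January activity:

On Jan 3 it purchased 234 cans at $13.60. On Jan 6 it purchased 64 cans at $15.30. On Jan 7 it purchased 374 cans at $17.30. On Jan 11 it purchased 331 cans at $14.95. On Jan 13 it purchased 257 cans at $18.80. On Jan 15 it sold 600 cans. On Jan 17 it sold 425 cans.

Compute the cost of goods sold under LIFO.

Jan 15, 600 sold [LIFO — newest first]: 257 @ $18.80 + 331 @ $14.95 + 12 @ $17.30 = $9,987.65
Jan 17, 425 sold [LIFO — newest first]: 362 @ $17.30 + 63 @ $15.30 = $7,226.50
Total COGS = $9,987.65 + $7,226.50 = $17,214.15
Ending inventory: 234 @ $13.60 + 1 @ $15.30 = $3,197.70
Check: goods available $20,411.85 = COGS $17,214.15 + ending $3,197.70

COGS = $17,214.15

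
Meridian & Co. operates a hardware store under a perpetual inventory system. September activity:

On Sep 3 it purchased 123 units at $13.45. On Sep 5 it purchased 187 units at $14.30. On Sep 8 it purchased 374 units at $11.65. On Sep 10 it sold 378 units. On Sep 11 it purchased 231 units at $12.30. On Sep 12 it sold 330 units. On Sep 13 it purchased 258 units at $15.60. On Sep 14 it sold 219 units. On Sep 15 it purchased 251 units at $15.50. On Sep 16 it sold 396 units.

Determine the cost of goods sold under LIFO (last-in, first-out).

COGS = $18,083.70

Sep 10, 378 sold [LIFO — newest first]: 374 @ $11.65 + 4 @ $14.30 = $4,414.30
Sep 12, 330 sold [LIFO — newest first]: 231 @ $12.30 + 99 @ $14.30 = $4,257.00
Sep 14, 219 sold [LIFO — newest first]: 219 @ $15.60 = $3,416.40
Sep 16, 396 sold [LIFO — newest first]: 251 @ $15.50 + 39 @ $15.60 + 84 @ $14.30 + 22 @ $13.45 = $5,996.00
Total COGS = $4,414.30 + $4,257.00 + $3,416.40 + $5,996.00 = $18,083.70
Ending inventory: 101 @ $13.45 = $1,358.45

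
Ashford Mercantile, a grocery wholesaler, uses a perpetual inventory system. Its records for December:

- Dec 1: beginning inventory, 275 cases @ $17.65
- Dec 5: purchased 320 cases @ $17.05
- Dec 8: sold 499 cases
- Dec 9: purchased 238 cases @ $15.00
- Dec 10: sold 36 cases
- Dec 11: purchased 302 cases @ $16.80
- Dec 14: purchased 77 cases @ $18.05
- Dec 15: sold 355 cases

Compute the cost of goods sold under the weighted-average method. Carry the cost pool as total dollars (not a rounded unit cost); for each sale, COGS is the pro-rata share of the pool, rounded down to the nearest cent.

COGS = $15,048.13

After Dec 1: 275 on hand, pool $4,853.75 (≈ $17.6500 each)
After Dec 5: 595 on hand, pool $10,309.75 (≈ $17.3273 each)
Dec 8, sell 499: 499/595 × $10,309.75 → $8,646.32
After Dec 9: 334 on hand, pool $5,233.43 (≈ $15.6690 each)
Dec 10, sell 36: 36/334 × $5,233.43 → $564.08
After Dec 11: 600 on hand, pool $9,742.95 (≈ $16.2383 each)
After Dec 14: 677 on hand, pool $11,132.80 (≈ $16.4443 each)
Dec 15, sell 355: 355/677 × $11,132.80 → $5,837.73
Total COGS = $8,646.32 + $564.08 + $5,837.73 = $15,048.13
Ending inventory (cost pool remaining) = $5,295.07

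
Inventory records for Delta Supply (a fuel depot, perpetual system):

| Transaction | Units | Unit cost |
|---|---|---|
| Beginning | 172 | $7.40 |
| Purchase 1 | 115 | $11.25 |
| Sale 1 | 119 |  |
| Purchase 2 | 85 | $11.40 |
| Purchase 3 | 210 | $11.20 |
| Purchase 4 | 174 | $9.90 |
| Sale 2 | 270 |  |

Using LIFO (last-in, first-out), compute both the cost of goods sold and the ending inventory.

Sale 1 (119) [LIFO — newest first]: 115 @ $11.25 + 4 @ $7.40 = $1,323.35
Sale 2 (270) [LIFO — newest first]: 174 @ $9.90 + 96 @ $11.20 = $2,797.80
Total COGS = $1,323.35 + $2,797.80 = $4,121.15
Ending inventory: 168 @ $7.40 + 85 @ $11.40 + 114 @ $11.20 = $3,489.00

COGS = $4,121.15; ending inventory = $3,489.00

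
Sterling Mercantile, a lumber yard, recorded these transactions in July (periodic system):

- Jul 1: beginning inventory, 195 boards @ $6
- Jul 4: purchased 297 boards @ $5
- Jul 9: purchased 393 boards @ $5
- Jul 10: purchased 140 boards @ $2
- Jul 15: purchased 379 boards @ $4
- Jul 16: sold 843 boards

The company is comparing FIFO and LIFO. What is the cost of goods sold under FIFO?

FIFO COGS: 195 @ $6 + 297 @ $5 + 351 @ $5 = $4,410
LIFO COGS: 379 @ $4 + 140 @ $2 + 324 @ $5 = $3,416

COGS = $4,410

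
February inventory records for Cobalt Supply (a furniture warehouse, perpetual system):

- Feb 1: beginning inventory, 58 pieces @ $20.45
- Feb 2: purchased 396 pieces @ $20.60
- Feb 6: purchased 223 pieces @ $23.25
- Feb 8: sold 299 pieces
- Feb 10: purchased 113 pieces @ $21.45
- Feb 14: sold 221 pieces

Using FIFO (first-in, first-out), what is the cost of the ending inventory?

Ending inventory = $6,074.10

Feb 8, 299 sold [FIFO — oldest first]: 58 @ $20.45 + 241 @ $20.60 = $6,150.70
Feb 14, 221 sold [FIFO — oldest first]: 155 @ $20.60 + 66 @ $23.25 = $4,727.50
Total COGS = $6,150.70 + $4,727.50 = $10,878.20
Ending inventory: 157 @ $23.25 + 113 @ $21.45 = $6,074.10
Check: goods available $16,952.30 = COGS $10,878.20 + ending $6,074.10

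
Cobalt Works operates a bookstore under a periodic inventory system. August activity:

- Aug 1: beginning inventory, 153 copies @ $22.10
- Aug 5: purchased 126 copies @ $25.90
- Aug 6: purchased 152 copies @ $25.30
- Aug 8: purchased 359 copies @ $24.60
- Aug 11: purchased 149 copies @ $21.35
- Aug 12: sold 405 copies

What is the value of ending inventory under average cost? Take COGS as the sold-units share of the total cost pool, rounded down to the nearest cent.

Aug 12, sell 405: 405/939 × $22,502.85 → $9,705.70
Ending inventory (cost pool remaining) = $12,797.15
Check: goods available $22,502.85 = COGS $9,705.70 + ending $12,797.15

Ending inventory = $12,797.15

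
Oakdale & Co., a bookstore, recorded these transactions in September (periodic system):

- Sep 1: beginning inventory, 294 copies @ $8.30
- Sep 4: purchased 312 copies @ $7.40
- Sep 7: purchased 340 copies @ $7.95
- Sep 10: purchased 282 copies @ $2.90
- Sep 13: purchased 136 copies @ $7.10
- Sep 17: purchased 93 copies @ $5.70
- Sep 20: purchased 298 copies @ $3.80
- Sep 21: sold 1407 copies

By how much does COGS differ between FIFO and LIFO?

FIFO COGS: 294 @ $8.30 + 312 @ $7.40 + 340 @ $7.95 + 282 @ $2.90 + 136 @ $7.10 + 43 @ $5.70 = $9,480.50
LIFO COGS: 298 @ $3.80 + 93 @ $5.70 + 136 @ $7.10 + 282 @ $2.90 + 340 @ $7.95 + 258 @ $7.40 = $8,058.10
Difference = |$9,480.50 − $8,058.10| = $1,422.40

$1,422.40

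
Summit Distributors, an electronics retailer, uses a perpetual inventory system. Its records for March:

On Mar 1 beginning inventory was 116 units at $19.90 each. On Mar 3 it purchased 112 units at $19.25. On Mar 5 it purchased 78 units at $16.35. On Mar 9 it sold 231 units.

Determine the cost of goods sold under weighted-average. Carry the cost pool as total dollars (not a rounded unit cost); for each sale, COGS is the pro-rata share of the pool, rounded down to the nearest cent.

COGS = $4,332.91

After Mar 1: 116 on hand, pool $2,308.40 (≈ $19.9000 each)
After Mar 3: 228 on hand, pool $4,464.40 (≈ $19.5807 each)
After Mar 5: 306 on hand, pool $5,739.70 (≈ $18.7572 each)
Mar 9, sell 231: 231/306 × $5,739.70 → $4,332.91
Ending inventory (cost pool remaining) = $1,406.79
Check: goods available $5,739.70 = COGS $4,332.91 + ending $1,406.79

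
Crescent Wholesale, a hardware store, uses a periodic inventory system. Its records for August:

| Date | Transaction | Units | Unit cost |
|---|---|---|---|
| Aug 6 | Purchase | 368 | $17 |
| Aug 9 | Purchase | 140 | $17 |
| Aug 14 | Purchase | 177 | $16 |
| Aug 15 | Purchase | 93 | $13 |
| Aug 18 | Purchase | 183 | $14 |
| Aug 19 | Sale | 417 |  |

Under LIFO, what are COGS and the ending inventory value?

Aug 19, 417 sold [LIFO — newest first]: 183 @ $14 + 93 @ $13 + 141 @ $16 = $6,027
Ending inventory: 368 @ $17 + 140 @ $17 + 36 @ $16 = $9,212

COGS = $6,027; ending inventory = $9,212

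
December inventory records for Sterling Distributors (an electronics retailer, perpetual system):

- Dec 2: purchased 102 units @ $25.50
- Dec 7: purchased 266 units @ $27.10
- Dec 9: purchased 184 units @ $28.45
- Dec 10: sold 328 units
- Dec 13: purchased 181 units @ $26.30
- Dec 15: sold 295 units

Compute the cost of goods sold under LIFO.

Dec 10, 328 sold [LIFO — newest first]: 184 @ $28.45 + 144 @ $27.10 = $9,137.20
Dec 15, 295 sold [LIFO — newest first]: 181 @ $26.30 + 114 @ $27.10 = $7,849.70
Total COGS = $9,137.20 + $7,849.70 = $16,986.90
Ending inventory: 102 @ $25.50 + 8 @ $27.10 = $2,817.80

COGS = $16,986.90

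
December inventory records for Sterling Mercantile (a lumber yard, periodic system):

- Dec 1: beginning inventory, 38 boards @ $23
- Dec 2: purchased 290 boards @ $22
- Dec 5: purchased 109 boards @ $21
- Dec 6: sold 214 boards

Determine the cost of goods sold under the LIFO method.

Dec 6, 214 sold [LIFO — newest first]: 109 @ $21 + 105 @ $22 = $4,599
Ending inventory: 38 @ $23 + 185 @ $22 = $4,944
Check: goods available $9,543 = COGS $4,599 + ending $4,944

COGS = $4,599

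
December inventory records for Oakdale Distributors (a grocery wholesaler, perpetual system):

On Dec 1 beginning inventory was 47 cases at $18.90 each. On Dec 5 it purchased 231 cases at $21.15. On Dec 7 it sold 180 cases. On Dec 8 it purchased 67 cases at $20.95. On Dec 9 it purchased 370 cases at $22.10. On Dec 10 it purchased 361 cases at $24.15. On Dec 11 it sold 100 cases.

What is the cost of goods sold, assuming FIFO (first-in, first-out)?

COGS = $5,815.85

Dec 7, 180 sold [FIFO — oldest first]: 47 @ $18.90 + 133 @ $21.15 = $3,701.25
Dec 11, 100 sold [FIFO — oldest first]: 98 @ $21.15 + 2 @ $20.95 = $2,114.60
Total COGS = $3,701.25 + $2,114.60 = $5,815.85
Ending inventory: 65 @ $20.95 + 370 @ $22.10 + 361 @ $24.15 = $18,256.90
Check: goods available $24,072.75 = COGS $5,815.85 + ending $18,256.90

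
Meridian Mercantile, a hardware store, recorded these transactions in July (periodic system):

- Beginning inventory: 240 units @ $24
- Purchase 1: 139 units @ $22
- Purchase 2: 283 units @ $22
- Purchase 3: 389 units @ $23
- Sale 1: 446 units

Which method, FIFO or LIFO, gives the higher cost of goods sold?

FIFO

FIFO COGS: 240 @ $24 + 139 @ $22 + 67 @ $22 = $10,292
LIFO COGS: 389 @ $23 + 57 @ $22 = $10,201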